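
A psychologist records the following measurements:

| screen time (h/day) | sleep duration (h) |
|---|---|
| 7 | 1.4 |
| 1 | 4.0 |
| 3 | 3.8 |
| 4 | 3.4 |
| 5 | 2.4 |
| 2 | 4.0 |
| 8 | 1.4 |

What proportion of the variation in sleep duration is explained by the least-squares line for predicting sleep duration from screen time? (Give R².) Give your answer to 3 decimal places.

0.936

n = 7, Σx = 30, Σy = 20.4, Σxy = 70, Σx² = 168, Σy² = 67.68
Sxx = Σx² − (Σx)²/n = 168 − 128.571429 = 39.428571
Sxy = Σxy − (Σx)(Σy)/n = 70 − 87.428571 = -17.428571
Syy = Σy² − (Σy)²/n = 67.68 − 59.451429 = 8.228571
R² = Sxy²/(Sxx·Syy) = (-17.428571)²/(39.428571·8.228571) = 0.936242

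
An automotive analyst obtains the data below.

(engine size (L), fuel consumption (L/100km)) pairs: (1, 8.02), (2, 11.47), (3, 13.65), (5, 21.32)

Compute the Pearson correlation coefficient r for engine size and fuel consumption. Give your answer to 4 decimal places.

0.9956

n = 4, Σx = 11, Σy = 54.46, Σxy = 178.51, Σx² = 39, Σy² = 836.7462
Sxx = Σx² − (Σx)²/n = 39 − 30.25 = 8.75
Sxy = Σxy − (Σx)(Σy)/n = 178.51 − 149.765 = 28.745
Syy = Σy² − (Σy)²/n = 836.7462 − 741.4729 = 95.2733
r = Sxy/√(Sxx·Syy) = 28.745/√(833.641375) = 28.745/28.872848 = 0.995572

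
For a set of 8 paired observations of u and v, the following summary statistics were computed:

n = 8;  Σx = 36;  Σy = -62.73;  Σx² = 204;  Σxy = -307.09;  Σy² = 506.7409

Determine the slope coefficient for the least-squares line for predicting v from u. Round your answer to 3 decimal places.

Sxx = Σx² − (Σx)²/n = 204 − 162 = 42
Sxy = Σxy − (Σx)(Σy)/n = -307.09 − (-282.285) = -24.805
b = Sxy/Sxx = -24.805/42 = -0.590595

-0.591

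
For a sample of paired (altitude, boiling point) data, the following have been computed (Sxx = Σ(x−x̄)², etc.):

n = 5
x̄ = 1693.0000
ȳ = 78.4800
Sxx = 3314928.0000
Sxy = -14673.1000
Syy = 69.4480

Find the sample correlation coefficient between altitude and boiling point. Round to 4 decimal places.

r = Sxy/√(Sxx·Syy) = -14673.1/√(230215119.744) = -14673.1/15172.841518 = -0.967063

-0.9671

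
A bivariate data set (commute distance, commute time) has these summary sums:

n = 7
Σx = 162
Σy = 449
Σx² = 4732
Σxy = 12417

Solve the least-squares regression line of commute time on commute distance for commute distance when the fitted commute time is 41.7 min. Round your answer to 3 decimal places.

12.255

Sxx = Σx² − (Σx)²/n = 4732 − 3749.142857 = 982.857143
Sxy = Σxy − (Σx)(Σy)/n = 12417 − 10391.142857 = 2025.857143
b = Sxy/Sxx = 2025.857143/982.857143 = 2.061192
a = ȳ − b·x̄ = 64.142857 − 2.061192·23.142857 = 16.440988
Set a + b·x = 41.7: x = (41.7 − 16.440988) / 2.061192 = 12.254566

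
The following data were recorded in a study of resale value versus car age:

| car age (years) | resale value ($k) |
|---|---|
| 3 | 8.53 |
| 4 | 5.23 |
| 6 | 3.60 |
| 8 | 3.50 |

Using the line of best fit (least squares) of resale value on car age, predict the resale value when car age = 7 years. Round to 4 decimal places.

n = 4, Σx = 21, Σy = 20.86, Σxy = 96.11, Σx² = 125
Sxx = Σx² − (Σx)²/n = 125 − 110.25 = 14.75
Sxy = Σxy − (Σx)(Σy)/n = 96.11 − 109.515 = -13.405
b = Sxy/Sxx = -13.405/14.75 = -0.908814
a = ȳ − b·x̄ = 5.215 − (-0.908814)·5.25 = 9.986271
ŷ(7) = a + b·7 = 9.986271 + (-0.908814)·7 = 3.624576

3.6246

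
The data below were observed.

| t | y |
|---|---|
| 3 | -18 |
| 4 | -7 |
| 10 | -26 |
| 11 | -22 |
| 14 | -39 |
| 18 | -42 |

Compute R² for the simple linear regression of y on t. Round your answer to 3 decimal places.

n = 6, Σx = 60, Σy = -154, Σxy = -1886, Σx² = 766, Σy² = 4818
Sxx = Σx² − (Σx)²/n = 766 − 600 = 166
Sxy = Σxy − (Σx)(Σy)/n = -1886 − (-1540) = -346
Syy = Σy² − (Σy)²/n = 4818 − 3952.666667 = 865.333333
R² = Sxy²/(Sxx·Syy) = (-346)²/(166·865.333333) = 0.833414

0.833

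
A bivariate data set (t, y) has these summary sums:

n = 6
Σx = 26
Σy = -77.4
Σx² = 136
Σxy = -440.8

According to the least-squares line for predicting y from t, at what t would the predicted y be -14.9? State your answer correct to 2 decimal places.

Sxx = Σx² − (Σx)²/n = 136 − 112.666667 = 23.333333
Sxy = Σxy − (Σx)(Σy)/n = -440.8 − (-335.4) = -105.4
b = Sxy/Sxx = -105.4/23.333333 = -4.517143
a = ȳ − b·x̄ = -12.9 − (-4.517143)·4.333333 = 6.674286
Set a + b·x = -14.9: x = (-14.9 − 6.674286) / (-4.517143) = 4.776091

4.78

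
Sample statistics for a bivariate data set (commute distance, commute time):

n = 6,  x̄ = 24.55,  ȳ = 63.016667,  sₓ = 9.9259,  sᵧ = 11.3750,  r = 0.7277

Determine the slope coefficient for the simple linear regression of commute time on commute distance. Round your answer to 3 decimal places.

b = r · sᵧ/sₓ = 0.7277 · 11.375/9.9259 = 0.833938

0.834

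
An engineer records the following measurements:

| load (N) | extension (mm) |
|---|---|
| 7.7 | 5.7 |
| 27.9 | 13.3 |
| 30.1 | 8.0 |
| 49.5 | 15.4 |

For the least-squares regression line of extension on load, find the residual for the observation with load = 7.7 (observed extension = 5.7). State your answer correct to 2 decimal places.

-0.16

n = 4, Σx = 115.2, Σy = 42.4, Σxy = 1418.06, Σx² = 4193.96
Sxx = Σx² − (Σx)²/n = 4193.96 − 3317.76 = 876.2
Sxy = Σxy − (Σx)(Σy)/n = 1418.06 − 1221.12 = 196.94
b = Sxy/Sxx = 196.94/876.2 = 0.224766
a = ȳ − b·x̄ = 10.6 − 0.224766·28.8 = 4.126738
ŷ(7.7) = 4.126738 + 0.224766·7.7 = 5.857437
residual = y − ŷ = 5.7 − 5.857437 = -0.157437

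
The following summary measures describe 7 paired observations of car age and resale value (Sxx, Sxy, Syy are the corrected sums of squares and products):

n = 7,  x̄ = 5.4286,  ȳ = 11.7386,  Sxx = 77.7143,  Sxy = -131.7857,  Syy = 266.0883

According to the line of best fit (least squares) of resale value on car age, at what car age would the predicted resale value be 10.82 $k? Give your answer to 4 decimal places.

b = Sxy/Sxx = -131.7857/77.7143 = -1.695772
a = ȳ − b·x̄ = 11.7386 − (-1.695772)·5.4286 = 20.944266
Set a + b·x = 10.82: x = (10.82 − 20.944266) / (-1.695772) = 5.970300

5.9703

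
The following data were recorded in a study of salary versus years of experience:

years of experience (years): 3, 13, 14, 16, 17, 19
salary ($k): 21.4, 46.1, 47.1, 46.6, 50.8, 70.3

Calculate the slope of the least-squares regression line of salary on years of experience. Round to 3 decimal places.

n = 6, Σx = 82, Σy = 282.3, Σxy = 4267.8, Σx² = 1280
Sxx = Σx² − (Σx)²/n = 1280 − 1120.666667 = 159.333333
Sxy = Σxy − (Σx)(Σy)/n = 4267.8 − 3858.1 = 409.7
b = Sxy/Sxx = 409.7/159.333333 = 2.571339

2.571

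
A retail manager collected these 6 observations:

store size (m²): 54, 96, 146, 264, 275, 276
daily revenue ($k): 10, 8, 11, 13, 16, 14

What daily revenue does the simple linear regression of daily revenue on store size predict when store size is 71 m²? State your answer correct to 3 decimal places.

n = 6, Σx = 1111, Σy = 72, Σxy = 14610, Σx² = 254945
Sxx = Σx² − (Σx)²/n = 254945 − 205720.166667 = 49224.833333
Sxy = Σxy − (Σx)(Σy)/n = 14610 − 13332 = 1278
b = Sxy/Sxx = 1278/49224.833333 = 0.025963
a = ȳ − b·x̄ = 12 − 0.025963·185.166667 = 7.192609
ŷ(71) = a + b·71 = 7.192609 + 0.025963·71 = 9.035947

9.036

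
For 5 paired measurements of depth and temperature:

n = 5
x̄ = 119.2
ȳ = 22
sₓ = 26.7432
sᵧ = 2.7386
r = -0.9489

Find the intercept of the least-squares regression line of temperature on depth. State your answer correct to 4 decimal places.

33.5828

b = r · sᵧ/sₓ = -0.9489 · 2.7386/26.7432 = -0.097171
a = ȳ − b·x̄ = 22 − (-0.097171)·119.2 = 33.582757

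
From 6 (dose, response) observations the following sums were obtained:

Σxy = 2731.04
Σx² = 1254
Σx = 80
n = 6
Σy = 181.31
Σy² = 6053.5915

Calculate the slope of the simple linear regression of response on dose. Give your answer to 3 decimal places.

Sxx = Σx² − (Σx)²/n = 1254 − 1066.666667 = 187.333333
Sxy = Σxy − (Σx)(Σy)/n = 2731.04 − 2417.466667 = 313.573333
b = Sxy/Sxx = 313.573333/187.333333 = 1.673879

1.674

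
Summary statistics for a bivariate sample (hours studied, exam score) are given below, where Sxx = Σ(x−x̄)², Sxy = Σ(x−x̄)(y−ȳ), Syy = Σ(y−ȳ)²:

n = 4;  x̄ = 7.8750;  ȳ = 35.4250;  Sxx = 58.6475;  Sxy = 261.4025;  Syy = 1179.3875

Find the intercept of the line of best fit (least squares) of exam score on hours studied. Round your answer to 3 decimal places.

b = Sxy/Sxx = 261.4025/58.6475 = 4.457181
a = ȳ − b·x̄ = 35.425 − 4.457181·7.875 = 0.324703

0.325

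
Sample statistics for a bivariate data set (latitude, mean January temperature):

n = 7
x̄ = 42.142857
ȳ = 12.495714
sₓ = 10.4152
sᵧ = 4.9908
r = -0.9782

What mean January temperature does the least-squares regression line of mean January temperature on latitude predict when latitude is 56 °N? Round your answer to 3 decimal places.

b = r · sᵧ/sₓ = -0.9782 · 4.9908/10.4152 = -0.468738
a = ȳ − b·x̄ = 12.495714 − (-0.468738)·42.142857 = 32.249675
ŷ(56) = a + b·56 = 32.249675 + (-0.468738)·56 = 6.000344

6.000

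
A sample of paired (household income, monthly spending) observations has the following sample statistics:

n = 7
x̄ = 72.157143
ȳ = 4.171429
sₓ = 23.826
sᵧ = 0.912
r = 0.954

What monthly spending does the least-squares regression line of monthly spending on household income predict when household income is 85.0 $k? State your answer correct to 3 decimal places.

b = r · sᵧ/sₓ = 0.954 · 0.912/23.826 = 0.036517
a = ȳ − b·x̄ = 4.171429 − 0.036517·72.157143 = 1.536485
ŷ(85.0) = a + b·85.0 = 1.536485 + 0.036517·85 = 4.640408

4.640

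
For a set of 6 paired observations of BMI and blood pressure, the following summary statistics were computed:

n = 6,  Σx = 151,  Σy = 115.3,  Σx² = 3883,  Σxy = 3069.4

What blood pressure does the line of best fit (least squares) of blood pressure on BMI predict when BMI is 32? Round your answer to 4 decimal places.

Sxx = Σx² − (Σx)²/n = 3883 − 3800.166667 = 82.833333
Sxy = Σxy − (Σx)(Σy)/n = 3069.4 − 2901.716667 = 167.683333
b = Sxy/Sxx = 167.683333/82.833333 = 2.024346
a = ȳ − b·x̄ = 19.216667 − 2.024346·25.166667 = -31.729376
ŷ(32) = a + b·32 = -31.729376 + 2.024346·32 = 33.049698

33.0497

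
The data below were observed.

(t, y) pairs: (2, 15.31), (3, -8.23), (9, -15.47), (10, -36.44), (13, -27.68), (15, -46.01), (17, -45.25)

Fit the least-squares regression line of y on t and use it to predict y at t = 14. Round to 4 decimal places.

n = 7, Σx = 69, Σy = -163.77, Σxy = -2316.94, Σx² = 877
Sxx = Σx² − (Σx)²/n = 877 − 680.142857 = 196.857143
Sxy = Σxy − (Σx)(Σy)/n = -2316.94 − (-1614.304286) = -702.635714
b = Sxy/Sxx = -702.635714/196.857143 = -3.569267
a = ȳ − b·x̄ = -23.395714 − (-3.569267)·9.857143 = 11.787061
ŷ(14) = a + b·14 = 11.787061 + (-3.569267)·14 = -38.182678

-38.1827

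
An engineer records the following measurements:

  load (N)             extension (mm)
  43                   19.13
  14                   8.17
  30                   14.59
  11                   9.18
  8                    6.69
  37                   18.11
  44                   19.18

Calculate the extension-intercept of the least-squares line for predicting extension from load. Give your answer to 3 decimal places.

n = 7, Σx = 187, Σy = 95.05, Σxy = 3043.16, Σx² = 6435
Sxx = Σx² − (Σx)²/n = 6435 − 4995.571429 = 1439.428571
Sxy = Σxy − (Σx)(Σy)/n = 3043.16 − 2539.192857 = 503.967143
b = Sxy/Sxx = 503.967143/1439.428571 = 0.350116
a = ȳ − b·x̄ = 13.578571 − 0.350116·26.714286 = 4.225469

4.225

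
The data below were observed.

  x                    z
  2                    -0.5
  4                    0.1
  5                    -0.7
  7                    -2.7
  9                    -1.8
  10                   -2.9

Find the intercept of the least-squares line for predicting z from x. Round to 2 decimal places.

n = 6, Σx = 37, Σy = -8.5, Σxy = -68.2, Σx² = 275
Sxx = Σx² − (Σx)²/n = 275 − 228.166667 = 46.833333
Sxy = Σxy − (Σx)(Σy)/n = -68.2 − (-52.416667) = -15.783333
b = Sxy/Sxx = -15.783333/46.833333 = -0.337011
a = ȳ − b·x̄ = -1.416667 − (-0.337011)·6.166667 = 0.661566

0.66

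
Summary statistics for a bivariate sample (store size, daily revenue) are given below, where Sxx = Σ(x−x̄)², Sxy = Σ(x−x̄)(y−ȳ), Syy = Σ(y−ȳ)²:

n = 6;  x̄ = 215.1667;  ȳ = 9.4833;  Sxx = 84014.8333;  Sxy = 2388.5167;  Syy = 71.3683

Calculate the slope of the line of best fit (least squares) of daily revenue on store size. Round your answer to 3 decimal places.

0.028

b = Sxy/Sxx = 2388.5167/84014.8333 = 0.028430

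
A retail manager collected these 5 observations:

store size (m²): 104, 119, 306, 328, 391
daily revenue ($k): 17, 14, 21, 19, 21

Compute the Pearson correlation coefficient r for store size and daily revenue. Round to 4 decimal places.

n = 5, Σx = 1248, Σy = 92, Σxy = 24303, Σx² = 379078, Σy² = 1728
Sxx = Σx² − (Σx)²/n = 379078 − 311500.8 = 67577.2
Sxy = Σxy − (Σx)(Σy)/n = 24303 − 22963.2 = 1339.8
Syy = Σy² − (Σy)²/n = 1728 − 1692.8 = 35.2
r = Sxy/√(Sxx·Syy) = 1339.8/√(2378717.44) = 1339.8/1542.309126 = 0.868697

0.8687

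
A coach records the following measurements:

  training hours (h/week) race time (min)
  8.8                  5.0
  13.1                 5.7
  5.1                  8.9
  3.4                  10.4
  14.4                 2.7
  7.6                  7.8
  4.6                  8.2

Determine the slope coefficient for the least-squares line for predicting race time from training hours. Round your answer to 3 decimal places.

-0.563

n = 7, Σx = 57, Σy = 48.7, Σxy = 335.3, Σx² = 572.9
Sxx = Σx² − (Σx)²/n = 572.9 − 464.142857 = 108.757143
Sxy = Σxy − (Σx)(Σy)/n = 335.3 − 396.557143 = -61.257143
b = Sxy/Sxx = -61.257143/108.757143 = -0.563247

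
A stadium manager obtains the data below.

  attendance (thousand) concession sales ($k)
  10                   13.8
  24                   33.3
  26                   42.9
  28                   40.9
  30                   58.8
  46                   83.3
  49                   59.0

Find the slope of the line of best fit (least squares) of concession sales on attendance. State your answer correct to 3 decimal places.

1.476

n = 7, Σx = 213, Σy = 332, Σxy = 11684.6, Σx² = 7553
Sxx = Σx² − (Σx)²/n = 7553 − 6481.285714 = 1071.714286
Sxy = Σxy − (Σx)(Σy)/n = 11684.6 − 10102.285714 = 1582.314286
b = Sxy/Sxx = 1582.314286/1071.714286 = 1.476433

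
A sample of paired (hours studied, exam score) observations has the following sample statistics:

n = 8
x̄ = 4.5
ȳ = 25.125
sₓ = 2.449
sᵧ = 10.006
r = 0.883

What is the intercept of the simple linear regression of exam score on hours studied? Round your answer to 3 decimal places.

8.890

b = r · sᵧ/sₓ = 0.883 · 10.006/2.449 = 3.607717
a = ȳ − b·x̄ = 25.125 − 3.607717·4.5 = 8.890275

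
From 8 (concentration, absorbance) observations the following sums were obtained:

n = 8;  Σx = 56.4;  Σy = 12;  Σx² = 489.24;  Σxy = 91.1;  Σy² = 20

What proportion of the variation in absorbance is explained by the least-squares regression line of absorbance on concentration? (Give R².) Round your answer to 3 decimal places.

0.231

Sxx = Σx² − (Σx)²/n = 489.24 − 397.62 = 91.62
Sxy = Σxy − (Σx)(Σy)/n = 91.1 − 84.6 = 6.5
Syy = Σy² − (Σy)²/n = 20 − 18 = 2
R² = Sxy²/(Sxx·Syy) = (6.5)²/(91.62·2) = 0.230572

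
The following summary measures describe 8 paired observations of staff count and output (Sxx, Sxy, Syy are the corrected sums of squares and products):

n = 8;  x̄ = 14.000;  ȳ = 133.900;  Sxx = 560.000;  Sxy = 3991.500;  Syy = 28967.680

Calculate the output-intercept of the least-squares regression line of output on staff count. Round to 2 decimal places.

b = Sxy/Sxx = 3991.5/560 = 7.127679
a = ȳ − b·x̄ = 133.9 − 7.127679·14 = 34.1125

34.11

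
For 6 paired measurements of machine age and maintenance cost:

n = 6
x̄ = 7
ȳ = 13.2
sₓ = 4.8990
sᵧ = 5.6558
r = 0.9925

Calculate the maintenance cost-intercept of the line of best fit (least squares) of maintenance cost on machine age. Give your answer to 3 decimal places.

b = r · sᵧ/sₓ = 0.9925 · 5.6558/4.899 = 1.145822
a = ȳ − b·x̄ = 13.2 − 1.145822·7 = 5.179247

5.179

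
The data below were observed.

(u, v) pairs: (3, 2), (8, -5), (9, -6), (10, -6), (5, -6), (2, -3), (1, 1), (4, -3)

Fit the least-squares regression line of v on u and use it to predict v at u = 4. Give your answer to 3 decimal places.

n = 8, Σx = 42, Σy = -26, Σxy = -195, Σx² = 300
Sxx = Σx² − (Σx)²/n = 300 − 220.5 = 79.5
Sxy = Σxy − (Σx)(Σy)/n = -195 − (-136.5) = -58.5
b = Sxy/Sxx = -58.5/79.5 = -0.735849
a = ȳ − b·x̄ = -3.25 − (-0.735849)·5.25 = 0.613208
ŷ(4) = a + b·4 = 0.613208 + (-0.735849)·4 = -2.330189

-2.330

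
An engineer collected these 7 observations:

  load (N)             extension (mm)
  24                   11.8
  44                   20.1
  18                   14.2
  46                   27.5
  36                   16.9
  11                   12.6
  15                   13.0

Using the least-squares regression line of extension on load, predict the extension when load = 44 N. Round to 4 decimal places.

22.1047

n = 7, Σx = 194, Σy = 116.1, Σxy = 3630.2, Σx² = 6594
Sxx = Σx² − (Σx)²/n = 6594 − 5376.571429 = 1217.428571
Sxy = Σxy − (Σx)(Σy)/n = 3630.2 − 3217.628571 = 412.571429
b = Sxy/Sxx = 412.571429/1217.428571 = 0.338888
a = ȳ − b·x̄ = 16.585714 − 0.338888·27.714286 = 7.193687
ŷ(44) = a + b·44 = 7.193687 + 0.338888·44 = 22.104741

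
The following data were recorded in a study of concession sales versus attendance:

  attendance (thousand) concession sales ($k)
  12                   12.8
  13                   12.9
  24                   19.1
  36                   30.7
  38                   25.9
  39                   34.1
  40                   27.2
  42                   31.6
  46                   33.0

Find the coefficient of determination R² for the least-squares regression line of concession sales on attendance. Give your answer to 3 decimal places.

0.910

n = 9, Σx = 290, Σy = 227.3, Σxy = 8132.2, Σx² = 10630, Σy² = 6298.57
Sxx = Σx² − (Σx)²/n = 10630 − 9344.444444 = 1285.555556
Sxy = Σxy − (Σx)(Σy)/n = 8132.2 − 7324.111111 = 808.088889
Syy = Σy² − (Σy)²/n = 6298.57 − 5740.587778 = 557.982222
R² = Sxy²/(Sxx·Syy) = (808.088889)²/(1285.555556·557.982222) = 0.910347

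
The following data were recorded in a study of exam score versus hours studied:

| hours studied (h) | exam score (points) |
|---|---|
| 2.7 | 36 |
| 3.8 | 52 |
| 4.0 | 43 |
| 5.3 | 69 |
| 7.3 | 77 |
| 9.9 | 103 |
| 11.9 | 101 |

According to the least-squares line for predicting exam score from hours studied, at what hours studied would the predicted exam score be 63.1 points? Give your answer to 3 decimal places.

5.666

n = 7, Σx = 44.9, Σy = 481, Σxy = 3616.2, Σx² = 358.73
Sxx = Σx² − (Σx)²/n = 358.73 − 288.001429 = 70.728571
Sxy = Σxy − (Σx)(Σy)/n = 3616.2 − 3085.271429 = 530.928571
b = Sxy/Sxx = 530.928571/70.728571 = 7.506564
a = ȳ − b·x̄ = 68.714286 − 7.506564·6.414286 = 20.565037
Set a + b·x = 63.1: x = (63.1 − 20.565037) / 7.506564 = 5.666369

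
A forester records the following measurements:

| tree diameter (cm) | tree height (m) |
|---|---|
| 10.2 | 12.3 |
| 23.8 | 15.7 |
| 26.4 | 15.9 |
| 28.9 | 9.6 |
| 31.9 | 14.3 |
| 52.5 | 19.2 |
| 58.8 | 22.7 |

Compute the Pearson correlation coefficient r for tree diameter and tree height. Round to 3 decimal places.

n = 7, Σx = 232.5, Σy = 109.7, Σxy = 3995.25, Σx² = 9433.95, Σy² = 1831.17
Sxx = Σx² − (Σx)²/n = 9433.95 − 7722.321429 = 1711.628571
Sxy = Σxy − (Σx)(Σy)/n = 3995.25 − 3643.607143 = 351.642857
Syy = Σy² − (Σy)²/n = 1831.17 − 1719.155714 = 112.014286
r = Sxy/√(Sxx·Syy) = 351.642857/√(191726.851837) = 351.642857/437.866249 = 0.803083

0.803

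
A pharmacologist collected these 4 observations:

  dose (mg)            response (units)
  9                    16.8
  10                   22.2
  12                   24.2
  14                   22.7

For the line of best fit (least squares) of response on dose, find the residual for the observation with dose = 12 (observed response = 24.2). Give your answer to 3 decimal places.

1.961

n = 4, Σx = 45, Σy = 85.9, Σxy = 981.4, Σx² = 521
Sxx = Σx² − (Σx)²/n = 521 − 506.25 = 14.75
Sxy = Σxy − (Σx)(Σy)/n = 981.4 − 966.375 = 15.025
b = Sxy/Sxx = 15.025/14.75 = 1.018644
a = ȳ − b·x̄ = 21.475 − 1.018644·11.25 = 10.015254
ŷ(12) = 10.015254 + 1.018644·12 = 22.238983
residual = y − ŷ = 24.2 − 22.238983 = 1.961017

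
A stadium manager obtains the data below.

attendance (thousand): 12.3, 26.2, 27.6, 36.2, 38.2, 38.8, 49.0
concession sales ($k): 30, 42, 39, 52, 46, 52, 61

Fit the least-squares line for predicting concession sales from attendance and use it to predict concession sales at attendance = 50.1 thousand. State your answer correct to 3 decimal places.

n = 7, Σx = 228.3, Σy = 322, Σxy = 11192, Σx² = 8275.61
Sxx = Σx² − (Σx)²/n = 8275.61 − 7445.841429 = 829.768571
Sxy = Σxy − (Σx)(Σy)/n = 11192 − 10501.8 = 690.2
b = Sxy/Sxx = 690.2/829.768571 = 0.831798
a = ȳ − b·x̄ = 46 − 0.831798·32.614286 = 18.871496
ŷ(50.1) = a + b·50.1 = 18.871496 + 0.831798·50.1 = 60.544586

60.545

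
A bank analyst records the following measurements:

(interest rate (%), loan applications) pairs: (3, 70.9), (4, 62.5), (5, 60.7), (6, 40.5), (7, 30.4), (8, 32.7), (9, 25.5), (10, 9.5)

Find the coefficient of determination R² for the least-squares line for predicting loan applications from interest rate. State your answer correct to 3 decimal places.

0.948

n = 8, Σx = 52, Σy = 332.7, Σxy = 1808.1, Σx² = 380, Σy² = 16991.75
Sxx = Σx² − (Σx)²/n = 380 − 338 = 42
Sxy = Σxy − (Σx)(Σy)/n = 1808.1 − 2162.55 = -354.45
Syy = Σy² − (Σy)²/n = 16991.75 − 13836.16125 = 3155.58875
R² = Sxy²/(Sxx·Syy) = (-354.45)²/(42·3155.58875) = 0.947939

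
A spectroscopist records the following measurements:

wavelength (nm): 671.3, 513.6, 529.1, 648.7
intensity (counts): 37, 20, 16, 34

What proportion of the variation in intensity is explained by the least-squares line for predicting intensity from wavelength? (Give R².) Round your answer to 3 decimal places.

0.945

n = 4, Σx = 2362.7, Σy = 107, Σxy = 65631.5, Σx² = 1415187.15, Σy² = 3181
Sxx = Σx² − (Σx)²/n = 1415187.15 − 1395587.8225 = 19599.3275
Sxy = Σxy − (Σx)(Σy)/n = 65631.5 − 63202.225 = 2429.275
Syy = Σy² − (Σy)²/n = 3181 − 2862.25 = 318.75
R² = Sxy²/(Sxx·Syy) = (2429.275)²/(19599.3275·318.75) = 0.944631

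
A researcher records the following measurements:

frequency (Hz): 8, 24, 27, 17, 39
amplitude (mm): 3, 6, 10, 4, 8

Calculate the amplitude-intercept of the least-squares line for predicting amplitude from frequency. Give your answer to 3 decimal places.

n = 5, Σx = 115, Σy = 31, Σxy = 818, Σx² = 3179
Sxx = Σx² − (Σx)²/n = 3179 − 2645 = 534
Sxy = Σxy − (Σx)(Σy)/n = 818 − 713 = 105
b = Sxy/Sxx = 105/534 = 0.196629
a = ȳ − b·x̄ = 6.2 − 0.196629·23 = 1.677528

1.678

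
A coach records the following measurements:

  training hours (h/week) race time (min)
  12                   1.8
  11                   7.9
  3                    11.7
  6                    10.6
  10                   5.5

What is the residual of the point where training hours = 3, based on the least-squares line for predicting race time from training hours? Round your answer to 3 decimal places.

n = 5, Σx = 42, Σy = 37.5, Σxy = 262.2, Σx² = 410
Sxx = Σx² − (Σx)²/n = 410 − 352.8 = 57.2
Sxy = Σxy − (Σx)(Σy)/n = 262.2 − 315 = -52.8
b = Sxy/Sxx = -52.8/57.2 = -0.923077
a = ȳ − b·x̄ = 7.5 − (-0.923077)·8.4 = 15.253846
ŷ(3) = 15.253846 + (-0.923077)·3 = 12.484615
residual = y − ŷ = 11.7 − 12.484615 = -0.784615

-0.785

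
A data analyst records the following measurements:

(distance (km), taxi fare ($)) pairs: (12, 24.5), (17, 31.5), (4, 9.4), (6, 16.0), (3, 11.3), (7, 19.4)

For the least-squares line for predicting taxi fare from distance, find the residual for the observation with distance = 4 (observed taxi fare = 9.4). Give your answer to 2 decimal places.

n = 6, Σx = 49, Σy = 112.1, Σxy = 1132.8, Σx² = 543
Sxx = Σx² − (Σx)²/n = 543 − 400.166667 = 142.833333
Sxy = Σxy − (Σx)(Σy)/n = 1132.8 − 915.483333 = 217.316667
b = Sxy/Sxx = 217.316667/142.833333 = 1.521470
a = ȳ − b·x̄ = 18.683333 − 1.521470·8.166667 = 6.257993
ŷ(4) = 6.257993 + 1.521470·4 = 12.343874
residual = y − ŷ = 9.4 − 12.343874 = -2.943874

-2.94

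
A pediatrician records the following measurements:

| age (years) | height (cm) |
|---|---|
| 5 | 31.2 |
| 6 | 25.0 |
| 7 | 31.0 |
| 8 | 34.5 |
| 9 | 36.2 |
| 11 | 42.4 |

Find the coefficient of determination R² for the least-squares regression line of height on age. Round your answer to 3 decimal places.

0.773

n = 6, Σx = 46, Σy = 200.3, Σxy = 1591.2, Σx² = 376, Σy² = 6857.89
Sxx = Σx² − (Σx)²/n = 376 − 352.666667 = 23.333333
Sxy = Σxy − (Σx)(Σy)/n = 1591.2 − 1535.633333 = 55.566667
Syy = Σy² − (Σy)²/n = 6857.89 − 6686.681667 = 171.208333
R² = Sxy²/(Sxx·Syy) = (55.566667)²/(23.333333·171.208333) = 0.772907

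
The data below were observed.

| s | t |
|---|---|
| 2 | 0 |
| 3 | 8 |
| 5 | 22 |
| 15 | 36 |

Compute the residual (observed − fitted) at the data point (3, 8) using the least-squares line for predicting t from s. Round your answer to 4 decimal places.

n = 4, Σx = 25, Σy = 66, Σxy = 674, Σx² = 263
Sxx = Σx² − (Σx)²/n = 263 − 156.25 = 106.75
Sxy = Σxy − (Σx)(Σy)/n = 674 − 412.5 = 261.5
b = Sxy/Sxx = 261.5/106.75 = 2.449649
a = ȳ − b·x̄ = 16.5 − 2.449649·6.25 = 1.189696
ŷ(3) = 1.189696 + 2.449649·3 = 8.538642
residual = y − ŷ = 8 − 8.538642 = -0.538642

-0.5386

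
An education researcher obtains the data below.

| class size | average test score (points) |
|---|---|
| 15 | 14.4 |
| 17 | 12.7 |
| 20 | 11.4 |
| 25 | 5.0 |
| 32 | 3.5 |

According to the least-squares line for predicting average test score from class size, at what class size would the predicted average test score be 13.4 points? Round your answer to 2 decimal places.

n = 5, Σx = 109, Σy = 47, Σxy = 896.9, Σx² = 2563
Sxx = Σx² − (Σx)²/n = 2563 − 2376.2 = 186.8
Sxy = Σxy − (Σx)(Σy)/n = 896.9 − 1024.6 = -127.7
b = Sxy/Sxx = -127.7/186.8 = -0.683619
a = ȳ − b·x̄ = 9.4 − (-0.683619)·21.8 = 24.302891
Set a + b·x = 13.4: x = (13.4 − 24.302891) / (-0.683619) = 15.948786

15.95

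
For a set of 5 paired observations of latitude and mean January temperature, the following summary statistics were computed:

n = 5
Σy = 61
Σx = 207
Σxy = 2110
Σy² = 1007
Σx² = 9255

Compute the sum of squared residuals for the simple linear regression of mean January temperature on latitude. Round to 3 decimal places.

Sxx = Σx² − (Σx)²/n = 9255 − 8569.8 = 685.2
Sxy = Σxy − (Σx)(Σy)/n = 2110 − 2525.4 = -415.4
Syy = Σy² − (Σy)²/n = 1007 − 744.2 = 262.8
b = Sxy/Sxx = -415.4/685.2 = -0.606246
SSE = Syy − b·Sxy = 262.8 − (-0.606246)·(-415.4) = 10.965266

10.965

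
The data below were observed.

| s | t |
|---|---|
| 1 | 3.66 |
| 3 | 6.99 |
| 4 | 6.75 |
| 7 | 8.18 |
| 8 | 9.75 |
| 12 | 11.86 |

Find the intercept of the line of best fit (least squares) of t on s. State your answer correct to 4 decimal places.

3.8740

n = 6, Σx = 35, Σy = 47.19, Σxy = 329.21, Σx² = 283
Sxx = Σx² − (Σx)²/n = 283 − 204.166667 = 78.833333
Sxy = Σxy − (Σx)(Σy)/n = 329.21 − 275.275 = 53.935
b = Sxy/Sxx = 53.935/78.833333 = 0.684165
a = ȳ − b·x̄ = 7.865 − 0.684165·5.833333 = 3.874038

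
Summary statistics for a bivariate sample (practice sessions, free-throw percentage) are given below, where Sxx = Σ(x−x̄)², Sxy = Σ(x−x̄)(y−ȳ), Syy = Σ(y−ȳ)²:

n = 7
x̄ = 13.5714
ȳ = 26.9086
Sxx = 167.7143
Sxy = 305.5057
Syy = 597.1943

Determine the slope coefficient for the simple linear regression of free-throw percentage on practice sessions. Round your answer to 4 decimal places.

b = Sxy/Sxx = 305.5057/167.7143 = 1.821584

1.8216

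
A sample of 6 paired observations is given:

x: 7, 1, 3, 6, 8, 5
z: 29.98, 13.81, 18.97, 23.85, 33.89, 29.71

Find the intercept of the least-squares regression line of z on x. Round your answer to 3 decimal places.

n = 6, Σx = 30, Σy = 150.21, Σxy = 843.35, Σx² = 184
Sxx = Σx² − (Σx)²/n = 184 − 150 = 34
Sxy = Σxy − (Σx)(Σy)/n = 843.35 − 751.05 = 92.3
b = Sxy/Sxx = 92.3/34 = 2.714706
a = ȳ − b·x̄ = 25.035 − 2.714706·5 = 11.461471

11.461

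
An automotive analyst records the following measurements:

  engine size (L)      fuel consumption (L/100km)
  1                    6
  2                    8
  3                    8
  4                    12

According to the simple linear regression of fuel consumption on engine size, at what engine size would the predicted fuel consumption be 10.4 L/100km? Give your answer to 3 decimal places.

n = 4, Σx = 10, Σy = 34, Σxy = 94, Σx² = 30
Sxx = Σx² − (Σx)²/n = 30 − 25 = 5
Sxy = Σxy − (Σx)(Σy)/n = 94 − 85 = 9
b = Sxy/Sxx = 9/5 = 1.8
a = ȳ − b·x̄ = 8.5 − 1.8·2.5 = 4
Set a + b·x = 10.4: x = (10.4 − 4) / 1.8 = 3.555556

3.556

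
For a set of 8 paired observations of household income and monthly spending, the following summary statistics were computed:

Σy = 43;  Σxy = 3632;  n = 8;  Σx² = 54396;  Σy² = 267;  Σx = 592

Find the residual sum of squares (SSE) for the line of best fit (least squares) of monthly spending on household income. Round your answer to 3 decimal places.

Sxx = Σx² − (Σx)²/n = 54396 − 43808 = 10588
Sxy = Σxy − (Σx)(Σy)/n = 3632 − 3182 = 450
Syy = Σy² − (Σy)²/n = 267 − 231.125 = 35.875
b = Sxy/Sxx = 450/10588 = 0.042501
SSE = Syy − b·Sxy = 35.875 − 0.042501·450 = 16.749575

16.750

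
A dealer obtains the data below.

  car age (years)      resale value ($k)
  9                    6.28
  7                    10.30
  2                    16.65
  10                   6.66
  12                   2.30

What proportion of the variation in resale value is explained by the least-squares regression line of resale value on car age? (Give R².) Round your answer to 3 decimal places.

n = 5, Σx = 40, Σy = 42.19, Σxy = 256.12, Σx² = 378, Σy² = 472.3965
Sxx = Σx² − (Σx)²/n = 378 − 320 = 58
Sxy = Σxy − (Σx)(Σy)/n = 256.12 − 337.52 = -81.4
Syy = Σy² − (Σy)²/n = 472.3965 − 355.99922 = 116.39728
R² = Sxy²/(Sxx·Syy) = (-81.4)²/(58·116.39728) = 0.981472

0.981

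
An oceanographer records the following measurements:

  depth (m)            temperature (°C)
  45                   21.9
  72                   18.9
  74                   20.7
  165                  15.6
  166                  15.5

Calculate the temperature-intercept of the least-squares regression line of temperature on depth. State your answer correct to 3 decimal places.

23.691

n = 5, Σx = 522, Σy = 92.6, Σxy = 9025.1, Σx² = 67466
Sxx = Σx² − (Σx)²/n = 67466 − 54496.8 = 12969.2
Sxy = Σxy − (Σx)(Σy)/n = 9025.1 − 9667.44 = -642.34
b = Sxy/Sxx = -642.34/12969.2 = -0.049528
a = ȳ − b·x̄ = 18.52 − (-0.049528)·104.4 = 23.690735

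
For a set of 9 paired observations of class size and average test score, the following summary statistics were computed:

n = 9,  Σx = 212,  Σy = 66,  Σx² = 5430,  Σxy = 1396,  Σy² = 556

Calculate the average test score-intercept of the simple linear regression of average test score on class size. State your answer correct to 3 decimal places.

Sxx = Σx² − (Σx)²/n = 5430 − 4993.777778 = 436.222222
Sxy = Σxy − (Σx)(Σy)/n = 1396 − 1554.666667 = -158.666667
b = Sxy/Sxx = -158.666667/436.222222 = -0.363729
a = ȳ − b·x̄ = 7.333333 − (-0.363729)·23.555556 = 15.901172

15.901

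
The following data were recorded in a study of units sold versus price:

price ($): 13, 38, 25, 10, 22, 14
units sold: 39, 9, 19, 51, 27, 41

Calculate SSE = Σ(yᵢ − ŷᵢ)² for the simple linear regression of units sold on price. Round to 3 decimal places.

75.742

n = 6, Σx = 122, Σy = 186, Σxy = 3002, Σx² = 3018, Σy² = 6974
Sxx = Σx² − (Σx)²/n = 3018 − 2480.666667 = 537.333333
Sxy = Σxy − (Σx)(Σy)/n = 3002 − 3782 = -780
Syy = Σy² − (Σy)²/n = 6974 − 5766 = 1208
b = Sxy/Sxx = -780/537.333333 = -1.451613
SSE = Syy − b·Sxy = 1208 − (-1.451613)·(-780) = 75.741935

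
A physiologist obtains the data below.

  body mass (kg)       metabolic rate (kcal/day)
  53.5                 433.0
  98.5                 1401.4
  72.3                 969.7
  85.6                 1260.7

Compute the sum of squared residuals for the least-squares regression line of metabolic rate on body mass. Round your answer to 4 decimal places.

n = 4, Σx = 309.9, Σy = 4064.8, Σxy = 339228.63, Σx² = 25119.15, Σy² = 4681093.54
Sxx = Σx² − (Σx)²/n = 25119.15 − 24009.5025 = 1109.6475
Sxy = Σxy − (Σx)(Σy)/n = 339228.63 − 314920.38 = 24308.25
Syy = Σy² − (Σy)²/n = 4681093.54 − 4130649.76 = 550443.78
b = Sxy/Sxx = 24308.25/1109.6475 = 21.906281
SSE = Syy − b·Sxy = 550443.78 − 21.906281·24308.25 = 17940.423698

17940.4237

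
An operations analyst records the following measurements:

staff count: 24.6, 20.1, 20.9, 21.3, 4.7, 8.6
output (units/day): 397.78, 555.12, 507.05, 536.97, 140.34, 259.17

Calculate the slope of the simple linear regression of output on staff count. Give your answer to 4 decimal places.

n = 6, Σx = 100.2, Σy = 2396.43, Σxy = 45866.566, Σx² = 1995.72
Sxx = Σx² − (Σx)²/n = 1995.72 − 1673.34 = 322.38
Sxy = Σxy − (Σx)(Σy)/n = 45866.566 − 40020.381 = 5846.185
b = Sxy/Sxx = 5846.185/322.38 = 18.134453

18.1345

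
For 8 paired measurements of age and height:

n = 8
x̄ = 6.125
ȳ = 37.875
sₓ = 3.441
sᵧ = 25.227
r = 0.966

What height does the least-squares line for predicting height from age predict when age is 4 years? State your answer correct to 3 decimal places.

b = r · sᵧ/sₓ = 0.966 · 25.227/3.441 = 7.082035
a = ȳ − b·x̄ = 37.875 − 7.082035·6.125 = -5.502464
ŷ(4) = a + b·4 = -5.502464 + 7.082035·4 = 22.825676

22.826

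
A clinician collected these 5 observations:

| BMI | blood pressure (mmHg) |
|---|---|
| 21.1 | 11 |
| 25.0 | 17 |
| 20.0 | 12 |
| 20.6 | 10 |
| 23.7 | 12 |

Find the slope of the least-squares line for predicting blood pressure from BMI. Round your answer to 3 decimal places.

n = 5, Σx = 110.4, Σy = 62, Σxy = 1387.5, Σx² = 2456.26
Sxx = Σx² − (Σx)²/n = 2456.26 − 2437.632 = 18.628
Sxy = Σxy − (Σx)(Σy)/n = 1387.5 − 1368.96 = 18.54
b = Sxy/Sxx = 18.54/18.628 = 0.995276

0.995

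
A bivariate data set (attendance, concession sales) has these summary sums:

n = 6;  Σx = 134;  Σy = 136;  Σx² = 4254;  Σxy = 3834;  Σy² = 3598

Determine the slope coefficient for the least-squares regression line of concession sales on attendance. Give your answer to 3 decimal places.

Sxx = Σx² − (Σx)²/n = 4254 − 2992.666667 = 1261.333333
Sxy = Σxy − (Σx)(Σy)/n = 3834 − 3037.333333 = 796.666667
b = Sxy/Sxx = 796.666667/1261.333333 = 0.631607

0.632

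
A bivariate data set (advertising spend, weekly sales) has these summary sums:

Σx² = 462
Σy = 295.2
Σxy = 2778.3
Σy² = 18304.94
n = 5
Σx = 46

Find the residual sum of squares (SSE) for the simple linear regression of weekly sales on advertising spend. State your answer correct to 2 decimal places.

775.78

Sxx = Σx² − (Σx)²/n = 462 − 423.2 = 38.8
Sxy = Σxy − (Σx)(Σy)/n = 2778.3 − 2715.84 = 62.46
Syy = Σy² − (Σy)²/n = 18304.94 − 17428.608 = 876.332
b = Sxy/Sxx = 62.46/38.8 = 1.609794
SSE = Syy − b·Sxy = 876.332 − 1.609794·62.46 = 775.784278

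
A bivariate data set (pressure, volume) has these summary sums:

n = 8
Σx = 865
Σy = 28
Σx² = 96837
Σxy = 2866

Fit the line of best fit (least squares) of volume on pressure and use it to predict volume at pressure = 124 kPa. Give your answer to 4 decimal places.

Sxx = Σx² − (Σx)²/n = 96837 − 93528.125 = 3308.875
Sxy = Σxy − (Σx)(Σy)/n = 2866 − 3027.5 = -161.5
b = Sxy/Sxx = -161.5/3308.875 = -0.048808
a = ȳ − b·x̄ = 3.5 − (-0.048808)·108.125 = 8.777379
ŷ(124) = a + b·124 = 8.777379 + (-0.048808)·124 = 2.725171

2.7252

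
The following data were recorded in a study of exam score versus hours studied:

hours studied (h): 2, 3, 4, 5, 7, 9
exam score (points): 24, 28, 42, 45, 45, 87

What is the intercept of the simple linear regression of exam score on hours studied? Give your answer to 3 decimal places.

5.755

n = 6, Σx = 30, Σy = 271, Σxy = 1623, Σx² = 184
Sxx = Σx² − (Σx)²/n = 184 − 150 = 34
Sxy = Σxy − (Σx)(Σy)/n = 1623 − 1355 = 268
b = Sxy/Sxx = 268/34 = 7.882353
a = ȳ − b·x̄ = 45.166667 − 7.882353·5 = 5.754902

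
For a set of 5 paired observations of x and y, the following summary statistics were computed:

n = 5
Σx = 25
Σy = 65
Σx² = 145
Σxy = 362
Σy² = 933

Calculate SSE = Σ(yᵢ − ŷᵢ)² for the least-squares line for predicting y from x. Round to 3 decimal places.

Sxx = Σx² − (Σx)²/n = 145 − 125 = 20
Sxy = Σxy − (Σx)(Σy)/n = 362 − 325 = 37
Syy = Σy² − (Σy)²/n = 933 − 845 = 88
b = Sxy/Sxx = 37/20 = 1.85
SSE = Syy − b·Sxy = 88 − 1.85·37 = 19.55

19.550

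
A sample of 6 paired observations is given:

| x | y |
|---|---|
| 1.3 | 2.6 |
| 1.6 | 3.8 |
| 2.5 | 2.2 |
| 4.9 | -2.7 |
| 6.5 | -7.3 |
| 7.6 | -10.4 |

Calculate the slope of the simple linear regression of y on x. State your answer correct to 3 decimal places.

-2.175

n = 6, Σx = 24.4, Σy = -11.8, Σxy = -124.76, Σx² = 134.52
Sxx = Σx² − (Σx)²/n = 134.52 − 99.226667 = 35.293333
Sxy = Σxy − (Σx)(Σy)/n = -124.76 − (-47.986667) = -76.773333
b = Sxy/Sxx = -76.773333/35.293333 = -2.175293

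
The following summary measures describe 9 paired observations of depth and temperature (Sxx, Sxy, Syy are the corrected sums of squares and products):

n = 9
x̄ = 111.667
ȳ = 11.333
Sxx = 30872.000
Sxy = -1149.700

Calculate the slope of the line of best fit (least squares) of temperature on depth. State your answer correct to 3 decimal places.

b = Sxy/Sxx = -1149.7/30872 = -0.037241

-0.037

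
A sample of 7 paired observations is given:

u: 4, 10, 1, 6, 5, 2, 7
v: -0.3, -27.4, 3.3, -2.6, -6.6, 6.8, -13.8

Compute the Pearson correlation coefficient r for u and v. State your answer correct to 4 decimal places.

-0.9395

n = 7, Σx = 35, Σy = -40.6, Σxy = -403.5, Σx² = 231, Σy² = 1048.74
Sxx = Σx² − (Σx)²/n = 231 − 175 = 56
Sxy = Σxy − (Σx)(Σy)/n = -403.5 − (-203) = -200.5
Syy = Σy² − (Σy)²/n = 1048.74 − 235.48 = 813.26
r = Sxy/√(Sxx·Syy) = -200.5/√(45542.56) = -200.5/213.407029 = -0.939519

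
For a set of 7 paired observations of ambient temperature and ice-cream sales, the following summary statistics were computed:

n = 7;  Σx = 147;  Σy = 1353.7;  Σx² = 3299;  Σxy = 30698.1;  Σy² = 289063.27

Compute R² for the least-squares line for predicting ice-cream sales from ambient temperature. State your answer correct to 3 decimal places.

Sxx = Σx² − (Σx)²/n = 3299 − 3087 = 212
Sxy = Σxy − (Σx)(Σy)/n = 30698.1 − 28427.7 = 2270.4
Syy = Σy² − (Σy)²/n = 289063.27 − 261786.241429 = 27277.028571
R² = Sxy²/(Sxx·Syy) = (2270.4)²/(212·27277.028571) = 0.891398

0.891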